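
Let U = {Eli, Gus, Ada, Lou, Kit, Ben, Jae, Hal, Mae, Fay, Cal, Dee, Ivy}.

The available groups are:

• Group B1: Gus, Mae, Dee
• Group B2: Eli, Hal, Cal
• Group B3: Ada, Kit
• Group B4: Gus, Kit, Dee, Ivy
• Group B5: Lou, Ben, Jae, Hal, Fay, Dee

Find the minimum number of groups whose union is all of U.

Take {B1, B2, B3, B4, B5}. Their union is {Eli, Gus, Ada, Lou, Kit, Ben, Jae, Hal, Mae, Fay, Cal, Dee, Ivy}, which is all 13 points.
No 4 of the 5 groups cover everything (all 5 combinations miss at least one point), so 5 is optimal.

5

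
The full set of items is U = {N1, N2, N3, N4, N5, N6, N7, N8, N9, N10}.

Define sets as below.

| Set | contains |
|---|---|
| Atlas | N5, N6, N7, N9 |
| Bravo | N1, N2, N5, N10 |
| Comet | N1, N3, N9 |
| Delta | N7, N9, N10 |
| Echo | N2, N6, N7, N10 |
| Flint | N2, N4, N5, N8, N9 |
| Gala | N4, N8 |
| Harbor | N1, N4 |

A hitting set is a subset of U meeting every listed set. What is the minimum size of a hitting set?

3

H = {N2, N4, N9} meets every set (each contains at least one member of H), and |H| = 3.
The sets Comet, Echo, Gala are pairwise disjoint, so any hitting set needs a separate item for each — at least 3. Hence 3 is optimal.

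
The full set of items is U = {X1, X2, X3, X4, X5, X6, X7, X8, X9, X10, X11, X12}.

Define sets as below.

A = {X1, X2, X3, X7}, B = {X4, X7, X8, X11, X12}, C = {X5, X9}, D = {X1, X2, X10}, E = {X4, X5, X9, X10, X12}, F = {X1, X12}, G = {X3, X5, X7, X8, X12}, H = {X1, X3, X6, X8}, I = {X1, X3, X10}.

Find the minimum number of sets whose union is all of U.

4

Take {B, C, D, H}. Their union is {X1, X2, X3, X4, X5, X6, X7, X8, X9, X10, X11, X12}, which is all 12 items.
Only B contains X11, so B is forced; the remaining 7 items need at least 3 more sets (each remaining set adds at most 3) — so at least 4 sets are needed, and 4 is optimal.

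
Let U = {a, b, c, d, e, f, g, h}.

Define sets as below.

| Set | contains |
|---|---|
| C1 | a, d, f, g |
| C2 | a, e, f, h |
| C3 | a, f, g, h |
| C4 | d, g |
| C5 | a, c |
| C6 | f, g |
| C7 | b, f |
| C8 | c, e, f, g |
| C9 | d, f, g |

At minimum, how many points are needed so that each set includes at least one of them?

3

Take T = {a, b, g}. Each listed set contains at least one of these, so T is a hitting set of size 3.
The sets C4, C5, C7 are pairwise disjoint, so any hitting set needs a separate point for each — at least 3. Hence 3 is optimal.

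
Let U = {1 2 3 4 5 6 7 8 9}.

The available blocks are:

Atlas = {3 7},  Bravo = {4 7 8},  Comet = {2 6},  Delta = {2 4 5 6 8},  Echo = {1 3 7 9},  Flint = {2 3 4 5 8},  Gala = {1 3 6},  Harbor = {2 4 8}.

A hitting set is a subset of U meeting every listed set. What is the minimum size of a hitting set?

The 3 elements {3, 6, 8} hit every block.
No choice of 2 elements meets every block, so 3 is the minimum.

3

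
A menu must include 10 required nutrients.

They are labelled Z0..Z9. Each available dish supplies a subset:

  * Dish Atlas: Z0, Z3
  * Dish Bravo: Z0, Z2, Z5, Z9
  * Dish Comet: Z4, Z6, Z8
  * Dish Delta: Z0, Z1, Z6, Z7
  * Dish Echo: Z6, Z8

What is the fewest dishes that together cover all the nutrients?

Atlas and Bravo and Comet and Delta together: Atlas ∪ Bravo ∪ Comet ∪ Delta = {Z0, Z1, Z2, Z3, Z4, Z5, Z6, Z7, Z8, Z9} — every nutrient is covered.
Only Atlas contains Z3, so Atlas is forced; the remaining 8 nutrients need at least 3 more dishes (each remaining dish adds at most 3) — so at least 4 dishes are needed, and 4 is optimal.

4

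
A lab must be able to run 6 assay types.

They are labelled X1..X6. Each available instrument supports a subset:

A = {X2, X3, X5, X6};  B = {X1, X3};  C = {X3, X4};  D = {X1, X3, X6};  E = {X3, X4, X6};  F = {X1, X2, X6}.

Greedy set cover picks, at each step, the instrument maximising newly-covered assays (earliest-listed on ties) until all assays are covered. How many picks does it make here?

3

Greedy: pick A (covers 4 new) → pick B (covers 1 new) → pick C (covers 1 new). Total picks: 3.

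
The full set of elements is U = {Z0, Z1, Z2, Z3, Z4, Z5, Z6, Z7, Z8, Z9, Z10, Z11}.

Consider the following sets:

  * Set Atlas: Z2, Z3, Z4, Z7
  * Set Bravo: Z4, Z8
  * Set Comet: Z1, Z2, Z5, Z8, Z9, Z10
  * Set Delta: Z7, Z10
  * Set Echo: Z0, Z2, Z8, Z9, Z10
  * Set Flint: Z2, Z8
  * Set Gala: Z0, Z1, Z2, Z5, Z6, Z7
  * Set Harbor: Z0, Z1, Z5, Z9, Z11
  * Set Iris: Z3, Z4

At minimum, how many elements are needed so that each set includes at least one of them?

4

Take H = {Z2, Z4, Z9, Z10}. Each listed set contains at least one of these, so H is a hitting set of size 4.
The sets Delta, Flint, Harbor, Iris are pairwise disjoint, so any hitting set needs a separate element for each — at least 4. Hence 4 is optimal.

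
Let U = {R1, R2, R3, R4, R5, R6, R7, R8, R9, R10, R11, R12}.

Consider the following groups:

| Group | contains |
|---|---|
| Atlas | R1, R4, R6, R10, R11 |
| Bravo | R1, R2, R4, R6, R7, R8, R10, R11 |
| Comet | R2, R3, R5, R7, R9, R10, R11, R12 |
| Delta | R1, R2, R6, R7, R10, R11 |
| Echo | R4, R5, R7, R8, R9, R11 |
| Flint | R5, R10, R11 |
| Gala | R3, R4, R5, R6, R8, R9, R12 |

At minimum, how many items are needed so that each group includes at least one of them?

2

Take H = {R8, R10}. Each listed group contains at least one of these, so H is a hitting set of size 2.
No single item lies in every group, so at least 2 are needed and 2 is optimal.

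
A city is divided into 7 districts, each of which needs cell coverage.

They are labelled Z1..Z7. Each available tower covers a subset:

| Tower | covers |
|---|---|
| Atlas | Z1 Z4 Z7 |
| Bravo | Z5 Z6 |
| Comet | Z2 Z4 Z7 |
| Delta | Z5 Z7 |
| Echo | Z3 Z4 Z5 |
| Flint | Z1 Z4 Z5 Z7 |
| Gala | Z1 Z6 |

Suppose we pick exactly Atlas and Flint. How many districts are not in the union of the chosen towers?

Union of Atlas, Flint = {Z1, Z4, Z5, Z7}.
Not covered: Z2, Z3, Z6 — 3 districts.

3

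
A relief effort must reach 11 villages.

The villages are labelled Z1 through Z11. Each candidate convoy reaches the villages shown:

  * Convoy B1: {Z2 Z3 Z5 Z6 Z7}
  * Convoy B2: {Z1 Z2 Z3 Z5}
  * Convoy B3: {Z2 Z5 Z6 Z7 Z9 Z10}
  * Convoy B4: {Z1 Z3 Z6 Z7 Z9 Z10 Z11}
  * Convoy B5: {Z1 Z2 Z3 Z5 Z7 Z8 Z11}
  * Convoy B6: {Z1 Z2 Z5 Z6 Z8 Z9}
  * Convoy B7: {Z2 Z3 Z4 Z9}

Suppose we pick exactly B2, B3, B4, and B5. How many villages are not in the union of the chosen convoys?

1

Union of B2, B3, B4, B5 = {Z1, Z2, Z3, Z5, Z6, Z7, Z8, Z9, Z10, Z11}.
Not covered: Z4 — 1 village.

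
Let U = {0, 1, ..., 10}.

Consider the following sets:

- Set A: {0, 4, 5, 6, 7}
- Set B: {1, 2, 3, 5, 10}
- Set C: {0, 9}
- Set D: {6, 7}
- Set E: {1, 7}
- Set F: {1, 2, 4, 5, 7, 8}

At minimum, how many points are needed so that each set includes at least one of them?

3

Take H = {7, 9, 10}. Each listed set contains at least one of these, so H is a hitting set of size 3.
The sets B, C, D are pairwise disjoint, so any hitting set needs a separate point for each — at least 3. Hence 3 is optimal.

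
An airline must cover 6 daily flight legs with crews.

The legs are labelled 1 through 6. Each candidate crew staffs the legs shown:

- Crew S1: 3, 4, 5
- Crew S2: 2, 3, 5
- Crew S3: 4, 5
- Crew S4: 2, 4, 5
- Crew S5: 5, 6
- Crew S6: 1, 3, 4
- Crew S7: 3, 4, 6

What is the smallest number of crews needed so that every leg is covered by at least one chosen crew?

Take {S2, S6, S7}. Their union is {1, 2, 3, 4, 5, 6}, which is all 6 legs.
Only S6 contains 1, so S6 is forced; the remaining 3 legs need at least 2 more crews (each remaining crew adds at most 2) — so at least 3 crews are needed, and 3 is optimal.

3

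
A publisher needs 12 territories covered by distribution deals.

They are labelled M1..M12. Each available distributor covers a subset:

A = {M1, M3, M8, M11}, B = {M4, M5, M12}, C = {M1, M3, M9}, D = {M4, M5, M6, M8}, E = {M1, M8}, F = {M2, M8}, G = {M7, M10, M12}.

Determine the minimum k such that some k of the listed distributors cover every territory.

A and C and D and F and G together: A ∪ C ∪ D ∪ F ∪ G = {M1, M2, M3, M4, M5, M6, M7, M8, M9, M10, M11, M12} — every territory is covered.
Only F contains M2, so F is forced; the remaining 10 territories need at least 4 more distributors (each remaining distributor adds at most 3) — so at least 5 distributors are needed, and 5 is optimal.

5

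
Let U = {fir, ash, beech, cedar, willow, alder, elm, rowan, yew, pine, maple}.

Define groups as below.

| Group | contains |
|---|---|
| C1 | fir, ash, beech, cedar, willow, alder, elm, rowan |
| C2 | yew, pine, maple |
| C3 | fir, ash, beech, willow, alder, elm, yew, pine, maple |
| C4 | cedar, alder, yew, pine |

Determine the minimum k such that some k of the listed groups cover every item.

2

C1 and C3 together: C1 ∪ C3 = {fir, ash, beech, cedar, willow, alder, elm, rowan, yew, pine, maple} — every item is covered.
No single group has all 11 items (the largest, C3, has 9), so 2 is optimal.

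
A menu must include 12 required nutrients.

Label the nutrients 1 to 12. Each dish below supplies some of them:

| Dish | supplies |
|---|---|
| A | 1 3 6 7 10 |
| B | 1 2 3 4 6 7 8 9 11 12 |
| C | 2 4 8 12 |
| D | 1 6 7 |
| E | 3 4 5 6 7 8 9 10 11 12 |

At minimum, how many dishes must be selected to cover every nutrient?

Take {B, E}. Their union is {1, 2, 3, 4, 5, 6, 7, 8, 9, 10, 11, 12}, which is all 12 nutrients.
No single dish has all 12 nutrients (the largest, B, has 10), so 2 is optimal.

2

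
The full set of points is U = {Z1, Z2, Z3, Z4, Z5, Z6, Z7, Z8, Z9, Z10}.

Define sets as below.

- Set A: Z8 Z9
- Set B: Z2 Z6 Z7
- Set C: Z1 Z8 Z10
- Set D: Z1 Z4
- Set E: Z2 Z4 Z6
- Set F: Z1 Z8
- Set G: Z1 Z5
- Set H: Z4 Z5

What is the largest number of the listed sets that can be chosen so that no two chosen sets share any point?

3

B, C, H are pairwise disjoint (B={Z2,Z6,Z7}; C={Z1,Z8,Z10}; H={Z4,Z5}).
Every remaining set overlaps one of these, and no 4 of the listed sets are pairwise disjoint, so 3 is the maximum.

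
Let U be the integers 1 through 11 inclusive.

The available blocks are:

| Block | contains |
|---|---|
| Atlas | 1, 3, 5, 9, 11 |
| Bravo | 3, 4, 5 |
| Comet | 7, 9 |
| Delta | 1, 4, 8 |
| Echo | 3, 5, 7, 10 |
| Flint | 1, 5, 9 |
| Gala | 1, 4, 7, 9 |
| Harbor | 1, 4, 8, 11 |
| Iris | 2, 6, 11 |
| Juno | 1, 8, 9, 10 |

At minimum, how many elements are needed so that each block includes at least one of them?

H = {1, 5, 9, 11} meets every block (each contains at least one member of H), and |H| = 4.
No choice of 3 elements meets every block, so 4 is the minimum.

4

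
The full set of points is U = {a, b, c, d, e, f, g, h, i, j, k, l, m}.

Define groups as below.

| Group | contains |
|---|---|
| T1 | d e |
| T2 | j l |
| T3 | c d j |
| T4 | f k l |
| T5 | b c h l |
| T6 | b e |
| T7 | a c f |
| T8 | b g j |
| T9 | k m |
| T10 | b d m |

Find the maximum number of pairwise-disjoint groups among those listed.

T1, T7, T8, T9 are pairwise disjoint (T1={d,e}; T7={a,c,f}; T8={b,g,j}; T9={k,m}).
Every remaining group overlaps one of these, and no 5 of the listed groups are pairwise disjoint, so 4 is the maximum.

4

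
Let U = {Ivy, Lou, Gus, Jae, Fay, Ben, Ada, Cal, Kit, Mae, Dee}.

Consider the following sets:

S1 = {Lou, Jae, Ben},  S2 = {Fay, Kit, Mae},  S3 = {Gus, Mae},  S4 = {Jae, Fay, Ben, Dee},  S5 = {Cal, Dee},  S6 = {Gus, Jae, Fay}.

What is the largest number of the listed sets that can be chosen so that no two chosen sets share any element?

S1, S2, S5 are pairwise disjoint (S1={Lou,Jae,Ben}; S2={Fay,Kit,Mae}; S5={Cal,Dee}).
Every remaining set overlaps one of these, and no 4 of the listed sets are pairwise disjoint, so 3 is the maximum.

3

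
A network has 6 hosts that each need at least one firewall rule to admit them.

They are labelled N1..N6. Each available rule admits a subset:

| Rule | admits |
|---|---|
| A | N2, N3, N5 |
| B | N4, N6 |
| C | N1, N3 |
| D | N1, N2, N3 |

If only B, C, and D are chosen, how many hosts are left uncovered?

Union of B, C, D = {N1, N2, N3, N4, N6}.
Not covered: N5 — 1 host.

1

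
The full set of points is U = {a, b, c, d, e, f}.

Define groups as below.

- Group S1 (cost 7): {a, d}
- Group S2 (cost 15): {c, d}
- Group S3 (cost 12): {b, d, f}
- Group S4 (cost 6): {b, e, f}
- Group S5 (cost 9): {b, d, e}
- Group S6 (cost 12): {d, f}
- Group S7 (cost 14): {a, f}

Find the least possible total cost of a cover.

28

S1, S2, S4 together cover every point (S1 ∪ S2 ∪ S4 = {a, b, c, d, e, f}); total cost 7 + 15 + 6 = 28.
No covering selection has total cost below 28.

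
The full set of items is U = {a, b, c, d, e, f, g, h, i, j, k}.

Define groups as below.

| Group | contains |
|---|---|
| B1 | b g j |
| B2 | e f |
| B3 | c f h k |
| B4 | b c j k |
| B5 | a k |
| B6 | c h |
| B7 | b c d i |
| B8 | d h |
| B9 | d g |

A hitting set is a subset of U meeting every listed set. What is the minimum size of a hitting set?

5

T = {d, f, h, j, k} meets every group (each contains at least one member of T), and |T| = 5.
No choice of 4 items meets every group, so 5 is the minimum.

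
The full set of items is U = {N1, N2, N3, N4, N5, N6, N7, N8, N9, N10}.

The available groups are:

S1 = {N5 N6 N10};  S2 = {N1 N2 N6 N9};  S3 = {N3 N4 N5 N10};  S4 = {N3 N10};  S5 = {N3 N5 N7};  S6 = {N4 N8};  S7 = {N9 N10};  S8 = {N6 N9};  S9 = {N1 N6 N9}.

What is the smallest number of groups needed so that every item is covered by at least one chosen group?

4

S1 and S2 and S5 and S6 together: S1 ∪ S2 ∪ S5 ∪ S6 = {N1, N2, N3, N4, N5, N6, N7, N8, N9, N10} — every item is covered.
No 3 of the 9 groups cover everything (all 84 combinations miss at least one item), so 4 is optimal.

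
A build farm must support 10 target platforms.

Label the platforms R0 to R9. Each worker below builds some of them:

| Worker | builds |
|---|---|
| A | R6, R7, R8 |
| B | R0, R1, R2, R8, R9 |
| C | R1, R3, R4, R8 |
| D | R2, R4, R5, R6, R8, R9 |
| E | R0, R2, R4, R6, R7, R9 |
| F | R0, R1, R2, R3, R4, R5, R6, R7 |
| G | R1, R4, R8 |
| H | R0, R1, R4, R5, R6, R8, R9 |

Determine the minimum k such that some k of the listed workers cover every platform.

B and F together: B ∪ F = {R0, R1, R2, R3, R4, R5, R6, R7, R8, R9} — every platform is covered.
No single worker has all 10 platforms (the largest, F, has 8), so 2 is optimal.

2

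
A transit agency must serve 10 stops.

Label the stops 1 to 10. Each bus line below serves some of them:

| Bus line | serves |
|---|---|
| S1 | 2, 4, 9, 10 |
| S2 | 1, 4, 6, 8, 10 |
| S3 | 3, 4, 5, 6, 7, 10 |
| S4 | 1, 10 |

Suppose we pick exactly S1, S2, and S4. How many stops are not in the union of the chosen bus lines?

Union of S1, S2, S4 = {1, 2, 4, 6, 8, 9, 10}.
Not covered: 3, 5, 7 — 3 stops.

3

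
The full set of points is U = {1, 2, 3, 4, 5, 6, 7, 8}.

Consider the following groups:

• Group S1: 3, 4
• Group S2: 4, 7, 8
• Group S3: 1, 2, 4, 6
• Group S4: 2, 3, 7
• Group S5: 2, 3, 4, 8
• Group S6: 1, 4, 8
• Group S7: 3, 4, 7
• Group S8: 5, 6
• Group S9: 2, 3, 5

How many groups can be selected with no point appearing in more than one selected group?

3

S4, S6, S8 are pairwise disjoint (S4={2,3,7}; S6={1,4,8}; S8={5,6}).
Every remaining group overlaps one of these, and no 4 of the listed groups are pairwise disjoint, so 3 is the maximum.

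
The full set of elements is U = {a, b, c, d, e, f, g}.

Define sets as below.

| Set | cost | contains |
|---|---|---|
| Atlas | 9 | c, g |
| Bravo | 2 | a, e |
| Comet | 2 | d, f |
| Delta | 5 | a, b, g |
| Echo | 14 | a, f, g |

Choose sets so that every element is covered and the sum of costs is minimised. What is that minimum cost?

18

Atlas, Bravo, Comet, Delta together cover every element (Atlas ∪ Bravo ∪ Comet ∪ Delta = {a, b, c, d, e, f, g}); total cost 9 + 2 + 2 + 5 = 18.
No covering selection has total cost below 18.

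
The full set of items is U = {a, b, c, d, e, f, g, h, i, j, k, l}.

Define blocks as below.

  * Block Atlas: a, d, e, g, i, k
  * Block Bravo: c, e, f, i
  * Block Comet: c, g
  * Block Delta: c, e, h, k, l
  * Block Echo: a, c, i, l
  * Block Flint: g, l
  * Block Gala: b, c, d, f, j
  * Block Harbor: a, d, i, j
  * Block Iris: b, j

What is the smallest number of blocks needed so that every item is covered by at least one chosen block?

Atlas and Delta and Gala together: Atlas ∪ Delta ∪ Gala = {a, b, c, d, e, f, g, h, i, j, k, l} — every item is covered.
Only Delta contains h, so Delta is forced; the remaining 7 items need at least 2 more blocks (each remaining block adds at most 4) — so at least 3 blocks are needed, and 3 is optimal.

3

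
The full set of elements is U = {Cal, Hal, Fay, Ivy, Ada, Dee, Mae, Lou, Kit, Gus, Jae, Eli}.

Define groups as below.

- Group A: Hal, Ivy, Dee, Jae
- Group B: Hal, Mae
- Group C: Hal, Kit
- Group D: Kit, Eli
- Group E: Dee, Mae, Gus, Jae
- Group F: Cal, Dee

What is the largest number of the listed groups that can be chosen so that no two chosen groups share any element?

B, D, F are pairwise disjoint (B={Hal,Mae}; D={Kit,Eli}; F={Cal,Dee}).
Every remaining group overlaps one of these, and no 4 of the listed groups are pairwise disjoint, so 3 is the maximum.

3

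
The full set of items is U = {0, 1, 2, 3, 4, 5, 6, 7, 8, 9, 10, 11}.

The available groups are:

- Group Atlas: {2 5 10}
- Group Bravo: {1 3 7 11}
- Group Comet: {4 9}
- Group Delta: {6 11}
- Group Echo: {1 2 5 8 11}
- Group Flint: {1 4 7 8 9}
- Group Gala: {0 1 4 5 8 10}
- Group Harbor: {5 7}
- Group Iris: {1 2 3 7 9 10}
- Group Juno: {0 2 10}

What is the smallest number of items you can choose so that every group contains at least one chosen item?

Take H = {0, 5, 9, 11}. Each listed group contains at least one of these, so H is a hitting set of size 4.
The groups Comet, Delta, Harbor, Juno are pairwise disjoint, so any hitting set needs a separate item for each — at least 4. Hence 4 is optimal.

4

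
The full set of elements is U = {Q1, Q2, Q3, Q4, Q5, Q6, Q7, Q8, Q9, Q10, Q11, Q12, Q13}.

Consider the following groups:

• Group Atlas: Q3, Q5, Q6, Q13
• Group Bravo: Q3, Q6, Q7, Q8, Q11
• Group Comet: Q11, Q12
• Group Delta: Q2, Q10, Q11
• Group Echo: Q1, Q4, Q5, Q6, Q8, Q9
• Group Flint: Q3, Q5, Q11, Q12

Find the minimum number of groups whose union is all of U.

5

Take {Atlas, Bravo, Delta, Echo, Flint}. Their union is {Q1, Q2, Q3, Q4, Q5, Q6, Q7, Q8, Q9, Q10, Q11, Q12, Q13}, which is all 13 elements.
No 4 of the 6 groups cover everything (all 15 combinations miss at least one element), so 5 is optimal.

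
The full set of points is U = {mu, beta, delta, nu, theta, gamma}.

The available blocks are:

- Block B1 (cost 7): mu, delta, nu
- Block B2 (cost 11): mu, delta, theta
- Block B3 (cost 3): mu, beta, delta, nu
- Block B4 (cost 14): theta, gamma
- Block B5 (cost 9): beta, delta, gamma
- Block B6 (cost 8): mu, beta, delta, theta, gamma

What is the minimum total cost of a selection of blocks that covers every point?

11

B3, B6 together cover every point (B3 ∪ B6 = {mu, beta, delta, nu, theta, gamma}); total cost 3 + 8 = 11.
No covering selection has total cost below 11.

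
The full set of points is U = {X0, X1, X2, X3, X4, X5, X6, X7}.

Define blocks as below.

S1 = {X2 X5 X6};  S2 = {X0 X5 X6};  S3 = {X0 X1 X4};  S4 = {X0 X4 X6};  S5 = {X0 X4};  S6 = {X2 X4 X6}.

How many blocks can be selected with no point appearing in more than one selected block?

2

S1, S3 are pairwise disjoint (S1={X2,X5,X6}; S3={X0,X1,X4}).
Every remaining block overlaps one of these, and no 3 of the listed blocks are pairwise disjoint, so 2 is the maximum.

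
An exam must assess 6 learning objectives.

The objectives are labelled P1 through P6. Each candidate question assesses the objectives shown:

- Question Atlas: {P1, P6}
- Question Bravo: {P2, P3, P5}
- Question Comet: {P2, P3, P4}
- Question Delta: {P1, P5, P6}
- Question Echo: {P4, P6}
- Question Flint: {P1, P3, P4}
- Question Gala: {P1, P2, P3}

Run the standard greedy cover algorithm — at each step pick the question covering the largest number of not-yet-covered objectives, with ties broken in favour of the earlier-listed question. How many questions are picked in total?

Greedy: pick Bravo (covers 3 new) → pick Atlas (covers 2 new) → pick Comet (covers 1 new). Total picks: 3.
(The true minimum cover uses only 2 questions, so greedy is not optimal here.)

3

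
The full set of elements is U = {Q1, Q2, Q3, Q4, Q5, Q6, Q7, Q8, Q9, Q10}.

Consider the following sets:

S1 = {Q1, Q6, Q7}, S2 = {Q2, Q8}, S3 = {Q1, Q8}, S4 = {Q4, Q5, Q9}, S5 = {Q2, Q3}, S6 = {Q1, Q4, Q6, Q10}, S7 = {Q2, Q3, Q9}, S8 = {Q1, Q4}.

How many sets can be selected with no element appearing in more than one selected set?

3

S3, S4, S5 are pairwise disjoint (S3={Q1,Q8}; S4={Q4,Q5,Q9}; S5={Q2,Q3}).
Every remaining set overlaps one of these, and no 4 of the listed sets are pairwise disjoint, so 3 is the maximum.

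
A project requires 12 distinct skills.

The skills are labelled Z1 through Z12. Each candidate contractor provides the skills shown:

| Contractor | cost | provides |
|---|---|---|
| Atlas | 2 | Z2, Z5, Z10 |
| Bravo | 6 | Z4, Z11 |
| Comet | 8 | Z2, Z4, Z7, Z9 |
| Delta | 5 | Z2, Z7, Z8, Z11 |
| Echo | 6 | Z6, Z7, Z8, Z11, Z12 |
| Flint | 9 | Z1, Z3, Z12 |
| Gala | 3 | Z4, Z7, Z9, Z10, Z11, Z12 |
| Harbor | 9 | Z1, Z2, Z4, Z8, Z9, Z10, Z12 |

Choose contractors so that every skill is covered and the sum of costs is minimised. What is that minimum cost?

20

Atlas, Echo, Flint, Gala together cover every skill (Atlas ∪ Echo ∪ Flint ∪ Gala = {Z1, Z2, Z3, Z4, Z5, Z6, Z7, Z8, Z9, Z10, Z11, Z12}); total cost 2 + 6 + 9 + 3 = 20.
No covering selection has total cost below 20.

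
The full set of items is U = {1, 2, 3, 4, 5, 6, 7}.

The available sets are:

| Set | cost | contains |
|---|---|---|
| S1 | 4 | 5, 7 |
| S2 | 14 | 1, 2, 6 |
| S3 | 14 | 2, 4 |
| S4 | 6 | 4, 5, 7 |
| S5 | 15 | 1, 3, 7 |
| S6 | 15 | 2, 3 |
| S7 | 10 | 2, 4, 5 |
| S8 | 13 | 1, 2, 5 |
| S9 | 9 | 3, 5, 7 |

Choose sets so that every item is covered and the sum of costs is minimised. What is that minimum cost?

29

S2, S4, S9 together cover every item (S2 ∪ S4 ∪ S9 = {1, 2, 3, 4, 5, 6, 7}); total cost 14 + 6 + 9 = 29.
The greedy pick S1, S2, S4, S9 costs 33; no covering selection beats 29.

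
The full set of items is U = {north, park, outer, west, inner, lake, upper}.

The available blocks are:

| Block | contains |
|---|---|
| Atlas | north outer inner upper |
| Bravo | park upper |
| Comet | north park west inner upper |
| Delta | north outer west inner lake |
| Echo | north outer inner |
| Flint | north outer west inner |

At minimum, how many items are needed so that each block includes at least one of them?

Take H = {outer, upper}. Each listed block contains at least one of these, so H is a hitting set of size 2.
The blocks Bravo, Echo are pairwise disjoint, so any hitting set needs a separate item for each — at least 2. Hence 2 is optimal.

2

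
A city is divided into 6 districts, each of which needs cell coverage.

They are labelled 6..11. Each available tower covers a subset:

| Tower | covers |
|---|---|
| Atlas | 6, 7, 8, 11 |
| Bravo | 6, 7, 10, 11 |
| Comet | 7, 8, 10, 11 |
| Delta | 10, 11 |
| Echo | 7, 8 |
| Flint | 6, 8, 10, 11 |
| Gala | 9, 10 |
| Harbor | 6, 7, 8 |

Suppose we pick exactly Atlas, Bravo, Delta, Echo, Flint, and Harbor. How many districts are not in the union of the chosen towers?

Union of Atlas, Bravo, Delta, Echo, Flint, Harbor = {6, 7, 8, 10, 11}.
Not covered: 9 — 1 district.

1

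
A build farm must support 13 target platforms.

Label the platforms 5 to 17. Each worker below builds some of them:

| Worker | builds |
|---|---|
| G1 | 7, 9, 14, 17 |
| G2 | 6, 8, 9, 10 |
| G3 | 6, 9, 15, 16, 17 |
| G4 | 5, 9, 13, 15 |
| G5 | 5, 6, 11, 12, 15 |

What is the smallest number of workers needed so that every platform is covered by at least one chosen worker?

5

Take {G1, G2, G3, G4, G5}. Their union is {5, 6, 7, 8, 9, 10, 11, 12, 13, 14, 15, 16, 17}, which is all 13 platforms.
No 4 of the 5 workers cover everything (all 5 combinations miss at least one platform), so 5 is optimal.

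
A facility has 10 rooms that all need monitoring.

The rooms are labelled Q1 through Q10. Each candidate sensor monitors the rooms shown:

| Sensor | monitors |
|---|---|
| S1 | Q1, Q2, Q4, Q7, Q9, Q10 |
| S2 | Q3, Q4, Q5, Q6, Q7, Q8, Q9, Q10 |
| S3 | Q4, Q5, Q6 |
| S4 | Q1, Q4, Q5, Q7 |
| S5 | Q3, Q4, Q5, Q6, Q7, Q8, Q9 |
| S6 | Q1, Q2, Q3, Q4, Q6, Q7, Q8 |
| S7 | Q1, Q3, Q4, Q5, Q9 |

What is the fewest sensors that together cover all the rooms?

S1 and S5 together: S1 ∪ S5 = {Q1, Q2, Q3, Q4, Q5, Q6, Q7, Q8, Q9, Q10} — every room is covered.
No single sensor has all 10 rooms (the largest, S2, has 8), so 2 is optimal.

2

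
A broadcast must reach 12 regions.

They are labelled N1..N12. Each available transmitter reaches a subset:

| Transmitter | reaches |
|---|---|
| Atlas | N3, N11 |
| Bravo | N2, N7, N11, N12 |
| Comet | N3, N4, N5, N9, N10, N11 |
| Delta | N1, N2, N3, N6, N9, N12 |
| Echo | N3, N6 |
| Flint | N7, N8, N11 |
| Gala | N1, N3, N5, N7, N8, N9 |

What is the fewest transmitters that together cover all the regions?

3

Comet and Delta and Flint together: Comet ∪ Delta ∪ Flint = {N1, N2, N3, N4, N5, N6, N7, N8, N9, N10, N11, N12} — every region is covered.
Only Comet contains N4, so Comet is forced; the remaining 6 regions need at least 2 more transmitters (each remaining transmitter adds at most 4) — so at least 3 transmitters are needed, and 3 is optimal.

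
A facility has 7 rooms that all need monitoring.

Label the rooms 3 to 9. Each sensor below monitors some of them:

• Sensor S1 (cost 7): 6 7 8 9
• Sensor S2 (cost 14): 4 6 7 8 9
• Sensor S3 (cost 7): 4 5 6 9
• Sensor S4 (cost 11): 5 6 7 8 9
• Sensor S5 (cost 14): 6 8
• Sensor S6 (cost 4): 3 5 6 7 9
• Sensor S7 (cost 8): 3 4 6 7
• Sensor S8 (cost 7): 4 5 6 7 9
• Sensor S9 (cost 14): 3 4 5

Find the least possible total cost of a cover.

S1, S3, S6 together cover every room (S1 ∪ S3 ∪ S6 = {3, 4, 5, 6, 7, 8, 9}); total cost 7 + 7 + 4 = 18.
No covering selection has total cost below 18.

18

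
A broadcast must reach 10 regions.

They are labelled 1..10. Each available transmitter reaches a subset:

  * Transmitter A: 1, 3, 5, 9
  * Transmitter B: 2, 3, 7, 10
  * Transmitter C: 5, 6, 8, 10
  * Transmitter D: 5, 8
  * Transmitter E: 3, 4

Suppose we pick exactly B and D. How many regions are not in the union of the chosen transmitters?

Union of B, D = {2, 3, 5, 7, 8, 10}.
Not covered: 1, 4, 6, 9 — 4 regions.

4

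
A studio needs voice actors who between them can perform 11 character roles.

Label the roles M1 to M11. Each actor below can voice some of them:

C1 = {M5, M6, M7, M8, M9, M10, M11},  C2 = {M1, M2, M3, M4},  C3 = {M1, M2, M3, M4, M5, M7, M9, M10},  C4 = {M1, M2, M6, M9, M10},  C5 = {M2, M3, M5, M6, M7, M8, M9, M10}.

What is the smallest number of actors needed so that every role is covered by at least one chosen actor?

Take {C1, C3}. Their union is {M1, M2, M3, M4, M5, M6, M7, M8, M9, M10, M11}, which is all 11 roles.
No single actor has all 11 roles (the largest, C3, has 8), so 2 is optimal.

2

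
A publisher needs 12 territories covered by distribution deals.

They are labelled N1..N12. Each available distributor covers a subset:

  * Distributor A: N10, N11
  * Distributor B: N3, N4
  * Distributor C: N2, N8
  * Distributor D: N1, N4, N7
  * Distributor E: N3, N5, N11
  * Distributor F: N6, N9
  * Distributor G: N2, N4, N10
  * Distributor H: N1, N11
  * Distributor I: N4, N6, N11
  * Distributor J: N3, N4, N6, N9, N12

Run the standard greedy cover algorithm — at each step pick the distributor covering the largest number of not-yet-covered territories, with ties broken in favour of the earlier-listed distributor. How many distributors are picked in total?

Greedy: pick J (covers 5 new) → pick A (covers 2 new) → pick C (covers 2 new) → pick D (covers 2 new) → pick E (covers 1 new). Total picks: 5.

5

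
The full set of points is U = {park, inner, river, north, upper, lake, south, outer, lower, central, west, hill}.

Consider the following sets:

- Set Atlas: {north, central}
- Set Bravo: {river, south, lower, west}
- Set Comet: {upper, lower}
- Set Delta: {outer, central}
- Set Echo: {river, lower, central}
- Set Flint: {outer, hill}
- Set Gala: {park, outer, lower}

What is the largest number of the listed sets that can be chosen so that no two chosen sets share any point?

Atlas, Bravo, Flint are pairwise disjoint (Atlas={north,central}; Bravo={river,south,lower,west}; Flint={outer,hill}).
Every remaining set overlaps one of these, and no 4 of the listed sets are pairwise disjoint, so 3 is the maximum.

3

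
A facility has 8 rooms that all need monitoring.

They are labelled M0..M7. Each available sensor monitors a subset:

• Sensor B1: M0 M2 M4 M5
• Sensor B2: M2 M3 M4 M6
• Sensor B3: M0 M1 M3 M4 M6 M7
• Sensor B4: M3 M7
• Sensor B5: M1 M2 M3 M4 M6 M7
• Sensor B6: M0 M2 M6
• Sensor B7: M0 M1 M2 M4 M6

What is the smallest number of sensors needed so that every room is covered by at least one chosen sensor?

Take {B1, B5}. Their union is {M0, M1, M2, M3, M4, M5, M6, M7}, which is all 8 rooms.
No single sensor has all 8 rooms (the largest, B3, has 6), so 2 is optimal.

2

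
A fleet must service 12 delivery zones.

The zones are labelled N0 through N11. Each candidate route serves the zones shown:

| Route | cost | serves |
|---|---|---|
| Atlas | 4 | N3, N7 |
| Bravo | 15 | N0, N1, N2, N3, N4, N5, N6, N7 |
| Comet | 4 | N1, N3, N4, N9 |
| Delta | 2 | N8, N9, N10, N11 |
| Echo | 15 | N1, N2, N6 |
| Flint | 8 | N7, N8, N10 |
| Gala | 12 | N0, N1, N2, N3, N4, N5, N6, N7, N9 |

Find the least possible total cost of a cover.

Delta, Gala together cover every zone (Delta ∪ Gala = {N0, N1, N2, N3, N4, N5, N6, N7, N8, N9, N10, N11}); total cost 2 + 12 = 14.
The greedy pick Delta, Comet, Gala costs 18; no covering selection beats 14.

14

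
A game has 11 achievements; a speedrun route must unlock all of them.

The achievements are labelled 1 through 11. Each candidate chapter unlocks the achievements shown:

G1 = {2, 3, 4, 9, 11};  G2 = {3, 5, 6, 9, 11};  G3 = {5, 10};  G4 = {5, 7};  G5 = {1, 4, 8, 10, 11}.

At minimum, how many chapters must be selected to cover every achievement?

G1 and G2 and G4 and G5 together: G1 ∪ G2 ∪ G4 ∪ G5 = {1, 2, 3, 4, 5, 6, 7, 8, 9, 10, 11} — every achievement is covered.
No 3 of the 5 chapters cover everything (all 10 combinations miss at least one achievement), so 4 is optimal.

4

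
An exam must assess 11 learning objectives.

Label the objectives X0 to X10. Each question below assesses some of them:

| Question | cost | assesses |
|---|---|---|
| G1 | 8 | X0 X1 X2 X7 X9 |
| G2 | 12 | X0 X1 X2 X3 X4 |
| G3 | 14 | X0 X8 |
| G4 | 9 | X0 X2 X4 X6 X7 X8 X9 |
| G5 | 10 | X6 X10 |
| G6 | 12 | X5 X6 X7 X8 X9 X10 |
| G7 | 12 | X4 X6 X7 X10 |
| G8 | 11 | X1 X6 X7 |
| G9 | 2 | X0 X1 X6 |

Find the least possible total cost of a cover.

24

G2, G6 together cover every objective (G2 ∪ G6 = {X0, X1, X2, X3, X4, X5, X6, X7, X8, X9, X10}); total cost 12 + 12 = 24.
The greedy pick G9, G4, G6, G2 costs 35; no covering selection beats 24.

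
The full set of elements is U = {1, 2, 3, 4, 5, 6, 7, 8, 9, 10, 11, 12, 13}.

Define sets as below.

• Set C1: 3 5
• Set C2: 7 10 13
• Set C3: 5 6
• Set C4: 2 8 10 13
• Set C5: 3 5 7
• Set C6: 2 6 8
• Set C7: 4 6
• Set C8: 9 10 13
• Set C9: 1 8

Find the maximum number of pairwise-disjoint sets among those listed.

C5, C7, C8, C9 are pairwise disjoint (C5={3,5,7}; C7={4,6}; C8={9,10,13}; C9={1,8}).
Every remaining set overlaps one of these, and no 5 of the listed sets are pairwise disjoint, so 4 is the maximum.

4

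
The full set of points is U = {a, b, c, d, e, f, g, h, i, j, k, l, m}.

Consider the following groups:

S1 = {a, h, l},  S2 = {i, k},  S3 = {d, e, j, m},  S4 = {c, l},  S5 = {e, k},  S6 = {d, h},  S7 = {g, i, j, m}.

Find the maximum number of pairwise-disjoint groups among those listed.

S4, S5, S6, S7 are pairwise disjoint (S4={c,l}; S5={e,k}; S6={d,h}; S7={g,i,j,m}).
Every remaining group overlaps one of these, and no 5 of the listed groups are pairwise disjoint, so 4 is the maximum.

4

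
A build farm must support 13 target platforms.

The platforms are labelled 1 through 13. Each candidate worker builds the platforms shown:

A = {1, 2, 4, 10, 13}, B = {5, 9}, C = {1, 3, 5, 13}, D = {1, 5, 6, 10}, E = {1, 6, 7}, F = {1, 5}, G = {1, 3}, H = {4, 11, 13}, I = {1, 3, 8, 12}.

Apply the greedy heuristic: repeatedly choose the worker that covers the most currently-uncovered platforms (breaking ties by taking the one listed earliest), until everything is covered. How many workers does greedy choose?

5

Greedy: pick A (covers 5 new) → pick I (covers 3 new) → pick B (covers 2 new) → pick E (covers 2 new) → pick H (covers 1 new). Total picks: 5.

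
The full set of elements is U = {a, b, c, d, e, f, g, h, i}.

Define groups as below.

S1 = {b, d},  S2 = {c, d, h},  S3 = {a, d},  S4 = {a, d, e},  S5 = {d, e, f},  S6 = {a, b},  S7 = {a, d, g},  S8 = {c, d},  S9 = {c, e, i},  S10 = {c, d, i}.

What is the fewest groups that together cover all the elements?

S1, S2, S5, S7, and S9 cover everything between them: the union {a, b, c, d, e, f, g, h, i} is all of U.
No 4 of the 10 groups cover everything (all 210 combinations miss at least one element), so 5 is optimal.

5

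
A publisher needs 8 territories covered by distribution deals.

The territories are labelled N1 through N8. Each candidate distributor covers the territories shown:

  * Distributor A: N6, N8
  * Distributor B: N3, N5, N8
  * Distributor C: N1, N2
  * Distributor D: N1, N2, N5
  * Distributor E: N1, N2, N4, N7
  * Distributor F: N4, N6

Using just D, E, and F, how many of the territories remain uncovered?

2

Union of D, E, F = {N1, N2, N4, N5, N6, N7}.
Not covered: N3, N8 — 2 territories.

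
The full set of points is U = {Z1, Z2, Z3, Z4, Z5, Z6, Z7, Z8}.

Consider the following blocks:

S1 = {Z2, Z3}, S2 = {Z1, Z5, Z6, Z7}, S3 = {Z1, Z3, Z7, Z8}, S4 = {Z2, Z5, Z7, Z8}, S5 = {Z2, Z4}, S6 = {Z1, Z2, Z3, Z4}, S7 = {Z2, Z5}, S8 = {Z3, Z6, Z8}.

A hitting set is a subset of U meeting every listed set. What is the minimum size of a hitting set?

3

H = {Z1, Z2, Z8} meets every block (each contains at least one member of H), and |H| = 3.
No choice of 2 points meets every block, so 3 is the minimum.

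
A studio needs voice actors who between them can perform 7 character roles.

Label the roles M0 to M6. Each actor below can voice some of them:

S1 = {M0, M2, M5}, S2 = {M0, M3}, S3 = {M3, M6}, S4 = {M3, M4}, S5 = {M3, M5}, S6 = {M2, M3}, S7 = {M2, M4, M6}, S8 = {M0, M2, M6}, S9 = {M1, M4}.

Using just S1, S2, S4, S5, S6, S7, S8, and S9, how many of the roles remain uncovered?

Union of S1, S2, S4, S5, S6, S7, S8, S9 = {M0, M1, M2, M3, M4, M5, M6} — that's every role, so 0 are uncovered.

0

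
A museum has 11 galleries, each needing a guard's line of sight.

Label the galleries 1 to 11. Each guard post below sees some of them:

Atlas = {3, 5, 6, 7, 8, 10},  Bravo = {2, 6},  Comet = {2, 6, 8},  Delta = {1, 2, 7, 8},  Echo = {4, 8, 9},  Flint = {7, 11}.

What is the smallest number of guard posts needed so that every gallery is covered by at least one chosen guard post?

Take {Atlas, Delta, Echo, Flint}. Their union is {1, 2, 3, 4, 5, 6, 7, 8, 9, 10, 11}, which is all 11 galleries.
Only Atlas contains 3, so Atlas is forced; the remaining 5 galleries need at least 3 more guard posts (each remaining guard post adds at most 2) — so at least 4 guard posts are needed, and 4 is optimal.

4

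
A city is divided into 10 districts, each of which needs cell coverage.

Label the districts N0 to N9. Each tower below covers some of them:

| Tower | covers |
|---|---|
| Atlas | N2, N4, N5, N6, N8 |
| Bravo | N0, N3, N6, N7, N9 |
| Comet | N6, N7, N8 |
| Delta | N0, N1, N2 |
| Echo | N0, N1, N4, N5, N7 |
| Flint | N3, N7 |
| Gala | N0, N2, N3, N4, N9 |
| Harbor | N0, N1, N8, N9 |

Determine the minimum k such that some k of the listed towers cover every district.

3

Atlas and Bravo and Echo together: Atlas ∪ Bravo ∪ Echo = {N0, N1, N2, N3, N4, N5, N6, N7, N8, N9} — every district is covered.
No 2 of the 8 towers cover everything (all 28 combinations miss at least one district), so 3 is optimal.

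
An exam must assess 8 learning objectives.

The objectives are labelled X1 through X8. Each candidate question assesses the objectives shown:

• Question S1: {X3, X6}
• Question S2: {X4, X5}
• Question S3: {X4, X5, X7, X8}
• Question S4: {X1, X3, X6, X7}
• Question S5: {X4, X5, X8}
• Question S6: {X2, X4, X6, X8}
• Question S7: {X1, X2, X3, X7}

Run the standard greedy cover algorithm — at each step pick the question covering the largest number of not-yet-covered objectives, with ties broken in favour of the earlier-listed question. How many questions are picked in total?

Greedy: pick S3 (covers 4 new) → pick S4 (covers 3 new) → pick S6 (covers 1 new). Total picks: 3.

3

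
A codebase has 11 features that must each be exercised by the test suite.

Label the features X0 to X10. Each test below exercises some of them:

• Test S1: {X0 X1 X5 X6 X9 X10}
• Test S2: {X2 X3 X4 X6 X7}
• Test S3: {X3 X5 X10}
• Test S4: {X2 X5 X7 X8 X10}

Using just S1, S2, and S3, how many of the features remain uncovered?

Union of S1, S2, S3 = {X0, X1, X2, X3, X4, X5, X6, X7, X9, X10}.
Not covered: X8 — 1 feature.

1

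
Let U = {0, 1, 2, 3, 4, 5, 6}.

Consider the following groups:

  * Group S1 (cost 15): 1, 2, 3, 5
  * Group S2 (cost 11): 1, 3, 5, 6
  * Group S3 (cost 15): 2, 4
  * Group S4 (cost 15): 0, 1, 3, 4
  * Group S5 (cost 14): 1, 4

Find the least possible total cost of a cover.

S1, S2, S4 together cover every element (S1 ∪ S2 ∪ S4 = {0, 1, 2, 3, 4, 5, 6}); total cost 15 + 11 + 15 = 41.
No covering selection has total cost below 41.

41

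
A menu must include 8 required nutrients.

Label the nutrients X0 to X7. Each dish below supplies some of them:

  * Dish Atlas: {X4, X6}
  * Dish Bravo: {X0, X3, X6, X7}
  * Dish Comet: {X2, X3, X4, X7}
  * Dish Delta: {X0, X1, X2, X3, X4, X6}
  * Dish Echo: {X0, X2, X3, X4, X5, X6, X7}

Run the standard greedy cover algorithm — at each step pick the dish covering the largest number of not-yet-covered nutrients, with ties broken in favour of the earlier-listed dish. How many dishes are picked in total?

Greedy: pick Echo (covers 7 new) → pick Delta (covers 1 new). Total picks: 2.

2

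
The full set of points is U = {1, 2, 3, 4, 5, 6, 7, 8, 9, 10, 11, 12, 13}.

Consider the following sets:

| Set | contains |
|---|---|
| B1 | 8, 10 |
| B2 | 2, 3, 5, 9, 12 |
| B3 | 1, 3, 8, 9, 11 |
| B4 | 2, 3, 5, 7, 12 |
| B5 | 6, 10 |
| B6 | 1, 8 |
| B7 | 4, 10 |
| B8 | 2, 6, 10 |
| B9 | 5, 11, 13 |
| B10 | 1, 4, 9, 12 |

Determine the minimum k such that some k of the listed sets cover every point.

5

Take {B3, B4, B7, B8, B9}. Their union is {1, 2, 3, 4, 5, 6, 7, 8, 9, 10, 11, 12, 13}, which is all 13 points.
No 4 of the 10 sets cover everything (all 210 combinations miss at least one point), so 5 is optimal.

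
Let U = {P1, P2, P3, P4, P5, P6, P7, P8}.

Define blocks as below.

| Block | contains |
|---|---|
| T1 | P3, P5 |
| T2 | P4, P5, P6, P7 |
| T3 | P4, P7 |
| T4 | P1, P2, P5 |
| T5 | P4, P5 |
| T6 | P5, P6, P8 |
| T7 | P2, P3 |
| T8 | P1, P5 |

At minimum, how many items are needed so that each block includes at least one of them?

Take H = {P2, P5, P7}. Each listed block contains at least one of these, so H is a hitting set of size 3.
The blocks T3, T6, T7 are pairwise disjoint, so any hitting set needs a separate item for each — at least 3. Hence 3 is optimal.

3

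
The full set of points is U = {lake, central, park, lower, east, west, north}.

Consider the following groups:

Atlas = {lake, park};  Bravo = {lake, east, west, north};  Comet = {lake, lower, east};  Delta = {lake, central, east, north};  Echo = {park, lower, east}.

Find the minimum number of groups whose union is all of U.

Bravo, Delta, and Echo cover everything between them: the union {lake, central, park, lower, east, west, north} is all of U.
Only Delta contains central, so Delta is forced; the remaining 3 points need at least 2 more groups (each remaining group adds at most 2) — so at least 3 groups are needed, and 3 is optimal.

3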